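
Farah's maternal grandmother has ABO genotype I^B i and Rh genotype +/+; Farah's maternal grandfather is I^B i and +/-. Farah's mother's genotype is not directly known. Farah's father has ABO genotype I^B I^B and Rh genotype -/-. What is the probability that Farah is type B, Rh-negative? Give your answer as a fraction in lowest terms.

Farah's mother's ABO genotype from I^B i × I^B i: 1/4 I^B I^B, 1/2 I^B i, 1/4 i i.
Crossing each possibility with the father I^B I^B and summing P(type B): 1/4·1 + 1/2·1 + 1/4·1 = 1.
Similarly for Rh via the mother's Rh distribution: P(Rh-) = 1/4.
Independent loci: 1 × 1/4 = 1/4.

1/4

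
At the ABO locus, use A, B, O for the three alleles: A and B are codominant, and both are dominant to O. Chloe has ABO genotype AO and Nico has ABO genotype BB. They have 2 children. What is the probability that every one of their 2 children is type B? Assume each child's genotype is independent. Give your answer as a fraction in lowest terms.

1/4

ABO cross AO × BB → 1/2 B, 1/2 AB.
So P(type B) = 1/2 per child.
All 2 independent: (1/2)^2 = 1/4.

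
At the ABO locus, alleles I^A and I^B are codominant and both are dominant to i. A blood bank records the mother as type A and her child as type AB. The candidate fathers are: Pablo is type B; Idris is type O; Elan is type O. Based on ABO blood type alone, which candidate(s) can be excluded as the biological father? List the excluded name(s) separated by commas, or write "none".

Idris, Elan

A candidate is excluded only if no genotype consistent with his phenotype could produce a type AB child with a type A mother.
Idris (type O): no genotype consistent with that phenotype can produce a type-AB child with a type-A mother.
Elan (type O): no genotype consistent with that phenotype can produce a type-AB child with a type-A mother.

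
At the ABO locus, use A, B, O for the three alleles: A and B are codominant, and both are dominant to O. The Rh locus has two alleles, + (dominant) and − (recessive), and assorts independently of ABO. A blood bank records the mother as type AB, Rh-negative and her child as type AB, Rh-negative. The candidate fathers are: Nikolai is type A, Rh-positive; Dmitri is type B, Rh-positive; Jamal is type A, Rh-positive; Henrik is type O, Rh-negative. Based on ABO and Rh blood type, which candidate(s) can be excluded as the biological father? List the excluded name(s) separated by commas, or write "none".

Henrik

A candidate is excluded only if no genotype consistent with his phenotype could produce a type AB, Rh-negative child with a type AB, Rh-negative mother.
Henrik (type O, Rh-): no genotype consistent with that phenotype can produce a type-AB Rh- child with a type-AB mother.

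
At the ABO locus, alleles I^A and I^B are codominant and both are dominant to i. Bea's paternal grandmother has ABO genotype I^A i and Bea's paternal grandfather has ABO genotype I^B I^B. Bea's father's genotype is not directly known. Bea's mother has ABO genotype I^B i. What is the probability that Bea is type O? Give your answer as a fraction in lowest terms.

1/8

Bea's father's ABO genotype from I^A i × I^B I^B: 1/2 I^A I^B, 1/2 I^B i.
Crossing each possibility with the mother I^B i and summing P(type O): 1/2·0 + 1/2·1/4 = 1/8.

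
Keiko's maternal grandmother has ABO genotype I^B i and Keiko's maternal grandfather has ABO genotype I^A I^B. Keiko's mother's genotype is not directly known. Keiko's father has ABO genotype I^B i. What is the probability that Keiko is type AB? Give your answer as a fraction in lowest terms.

1/8

Keiko's mother's ABO genotype from I^B i × I^A I^B: 1/4 I^A I^B, 1/4 I^A i, 1/4 I^B I^B, 1/4 I^B i.
Crossing each possibility with the father I^B i and summing P(type AB): 1/4·1/4 + 1/4·1/4 + 1/4·0 + 1/4·0 = 1/8.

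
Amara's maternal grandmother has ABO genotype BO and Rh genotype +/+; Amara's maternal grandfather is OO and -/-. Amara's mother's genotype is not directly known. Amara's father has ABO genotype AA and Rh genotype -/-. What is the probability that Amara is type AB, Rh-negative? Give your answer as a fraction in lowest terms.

1/8

Amara's mother's ABO genotype from BO × OO: 1/2 BO, 1/2 OO.
Crossing each possibility with the father AA and summing P(type AB): 1/2·1/2 + 1/2·0 = 1/4.
Similarly for Rh via the mother's Rh distribution: P(Rh-) = 1/2.
Independent loci: 1/4 × 1/2 = 1/8.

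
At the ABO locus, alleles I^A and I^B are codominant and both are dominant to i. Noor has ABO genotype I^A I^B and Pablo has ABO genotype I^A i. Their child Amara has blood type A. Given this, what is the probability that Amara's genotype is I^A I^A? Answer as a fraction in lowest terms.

1/2

Cross I^A I^B × I^A i → 1/4 I^A I^A, 1/4 I^A I^B, 1/4 I^A i, 1/4 I^B i.
Type-A genotypes among offspring: I^A I^A (1/4), I^A i (1/4); total 1/2.
P(I^A I^A | type A) = (1/4) / (1/2) = 1/2.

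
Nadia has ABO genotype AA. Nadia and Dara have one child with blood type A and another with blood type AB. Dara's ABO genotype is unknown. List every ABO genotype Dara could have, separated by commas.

For each candidate genotype of Dara, check whether crossing it with AA can produce every observed child phenotype.
  AA → possible child types {A} ✗
  AB → possible child types {A, AB} ✓
  AO → possible child types {A} ✗
  BB → possible child types {AB} ✗
  BO → possible child types {A, AB} ✓
  OO → possible child types {A} ✗

AB, BO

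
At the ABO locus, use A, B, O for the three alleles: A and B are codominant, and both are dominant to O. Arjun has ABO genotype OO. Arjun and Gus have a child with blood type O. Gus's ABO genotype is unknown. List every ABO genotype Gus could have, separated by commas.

AO, BO, OO

For each candidate genotype of Gus, check whether crossing it with OO can produce every observed child phenotype.
  AA → possible child types {A} ✗
  AB → possible child types {A, B} ✗
  AO → possible child types {O, A} ✓
  BB → possible child types {B} ✗
  BO → possible child types {O, B} ✓
  OO → possible child types {O} ✓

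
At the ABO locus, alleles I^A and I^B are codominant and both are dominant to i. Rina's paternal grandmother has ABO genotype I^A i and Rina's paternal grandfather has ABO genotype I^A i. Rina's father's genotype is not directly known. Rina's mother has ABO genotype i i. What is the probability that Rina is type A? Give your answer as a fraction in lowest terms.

Rina's father's ABO genotype from I^A i × I^A i: 1/4 I^A I^A, 1/2 I^A i, 1/4 i i.
Crossing each possibility with the mother i i and summing P(type A): 1/4·1 + 1/2·1/2 + 1/4·0 = 1/2.

1/2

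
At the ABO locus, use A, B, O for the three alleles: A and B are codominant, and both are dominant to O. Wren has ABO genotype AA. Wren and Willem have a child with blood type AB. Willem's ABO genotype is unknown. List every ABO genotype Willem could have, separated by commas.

AB, BB, BO

For each candidate genotype of Willem, check whether crossing it with AA can produce every observed child phenotype.
  AA → possible child types {A} ✗
  AB → possible child types {A, AB} ✓
  AO → possible child types {A} ✗
  BB → possible child types {AB} ✓
  BO → possible child types {A, AB} ✓
  OO → possible child types {A} ✗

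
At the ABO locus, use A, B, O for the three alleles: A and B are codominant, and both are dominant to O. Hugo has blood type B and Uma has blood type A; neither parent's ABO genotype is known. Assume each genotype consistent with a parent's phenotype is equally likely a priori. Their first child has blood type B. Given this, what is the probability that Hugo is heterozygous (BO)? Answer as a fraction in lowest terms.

1/3

Possible genotypes: Hugo ∈ {BB, BO}; Uma ∈ {AA, AO}.
Weight each parental genotype pair by prior × P(type-B child):
  BB × AO: posterior weight 2/3.
  BO × AO: posterior weight 1/3.
Sum the posterior weight over pairs where Hugo is BO: 1/3.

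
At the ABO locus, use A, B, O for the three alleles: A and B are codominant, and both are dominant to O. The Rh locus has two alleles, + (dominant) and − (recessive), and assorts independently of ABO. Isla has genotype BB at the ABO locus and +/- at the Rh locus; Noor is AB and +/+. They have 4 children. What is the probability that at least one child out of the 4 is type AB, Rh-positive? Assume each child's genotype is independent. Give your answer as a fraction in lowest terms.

15/16

ABO cross BB × AB → 1/2 B, 1/2 AB.
Rh cross +/- × +/+ → 1 Rh+; so P(type AB, Rh-positive) = 1/2 × 1 = 1/2 per child.
P(none) = (1/2)^4 = 1/16; P(at least one) = 1 − 1/16 = 15/16.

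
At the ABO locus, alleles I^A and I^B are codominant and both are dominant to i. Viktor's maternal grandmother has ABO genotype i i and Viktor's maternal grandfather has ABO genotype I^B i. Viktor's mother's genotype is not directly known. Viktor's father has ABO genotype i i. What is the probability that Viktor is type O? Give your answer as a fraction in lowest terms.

3/4

Viktor's mother's ABO genotype from i i × I^B i: 1/2 I^B i, 1/2 i i.
Crossing each possibility with the father i i and summing P(type O): 1/2·1/2 + 1/2·1 = 3/4.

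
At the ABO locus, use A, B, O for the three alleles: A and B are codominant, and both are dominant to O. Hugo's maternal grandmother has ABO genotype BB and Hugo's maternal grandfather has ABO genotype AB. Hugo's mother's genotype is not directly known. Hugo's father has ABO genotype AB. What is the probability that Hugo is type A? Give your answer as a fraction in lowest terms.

Hugo's mother's ABO genotype from BB × AB: 1/2 AB, 1/2 BB.
Crossing each possibility with the father AB and summing P(type A): 1/2·1/4 + 1/2·0 = 1/8.

1/8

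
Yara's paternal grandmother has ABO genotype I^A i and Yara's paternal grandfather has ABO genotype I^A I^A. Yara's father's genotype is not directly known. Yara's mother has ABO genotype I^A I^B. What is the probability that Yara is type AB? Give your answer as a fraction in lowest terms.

3/8

Yara's father's ABO genotype from I^A i × I^A I^A: 1/2 I^A I^A, 1/2 I^A i.
Crossing each possibility with the mother I^A I^B and summing P(type AB): 1/2·1/2 + 1/2·1/4 = 3/8.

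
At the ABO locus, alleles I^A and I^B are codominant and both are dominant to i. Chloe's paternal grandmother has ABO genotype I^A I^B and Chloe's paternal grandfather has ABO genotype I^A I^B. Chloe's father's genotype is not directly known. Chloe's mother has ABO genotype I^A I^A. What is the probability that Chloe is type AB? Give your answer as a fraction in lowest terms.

Chloe's father's ABO genotype from I^A I^B × I^A I^B: 1/4 I^A I^A, 1/2 I^A I^B, 1/4 I^B I^B.
Crossing each possibility with the mother I^A I^A and summing P(type AB): 1/4·0 + 1/2·1/2 + 1/4·1 = 1/2.

1/2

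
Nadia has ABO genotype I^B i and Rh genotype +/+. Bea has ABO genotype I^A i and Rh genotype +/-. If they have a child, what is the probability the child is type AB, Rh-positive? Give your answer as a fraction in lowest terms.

ABO cross I^B i × I^A i → offspring phenotypes: 1/4 O, 1/4 A, 1/4 B, 1/4 AB.
Rh cross +/+ × +/- → 1 Rh+.
Independent loci: P(type AB, Rh-positive) = 1/4 × 1 = 1/4.

1/4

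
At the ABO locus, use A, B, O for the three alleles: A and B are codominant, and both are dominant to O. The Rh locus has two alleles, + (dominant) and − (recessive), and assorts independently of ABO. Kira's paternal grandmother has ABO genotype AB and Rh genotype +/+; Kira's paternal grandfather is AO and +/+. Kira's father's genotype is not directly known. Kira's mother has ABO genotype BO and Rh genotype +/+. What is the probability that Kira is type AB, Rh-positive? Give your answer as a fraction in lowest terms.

1/4

Kira's father's ABO genotype from AB × AO: 1/4 AA, 1/4 AB, 1/4 AO, 1/4 BO.
Crossing each possibility with the mother BO and summing P(type AB): 1/4·1/2 + 1/4·1/4 + 1/4·1/4 + 1/4·0 = 1/4.
Similarly for Rh via the father's Rh distribution: P(Rh+) = 1.
Independent loci: 1/4 × 1 = 1/4.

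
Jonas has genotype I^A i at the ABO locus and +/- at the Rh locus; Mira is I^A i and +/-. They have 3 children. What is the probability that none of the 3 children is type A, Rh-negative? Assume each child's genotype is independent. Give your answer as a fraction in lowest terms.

2197/4096

ABO cross I^A i × I^A i → 1/4 O, 3/4 A.
Rh cross +/- × +/- → 3/4 Rh+, 1/4 Rh-; so P(type A, Rh-negative) = 3/4 × 1/4 = 3/16 per child.
P(not type A, Rh-negative) = 13/16 for one child; (13/16)^3 = 2197/4096.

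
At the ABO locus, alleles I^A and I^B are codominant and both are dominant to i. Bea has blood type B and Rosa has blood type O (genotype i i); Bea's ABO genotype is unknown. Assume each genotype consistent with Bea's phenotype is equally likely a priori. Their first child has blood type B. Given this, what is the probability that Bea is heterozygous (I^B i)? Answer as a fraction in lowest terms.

1/3

Possible genotypes: Bea ∈ {I^B I^B, I^B i}; Rosa ∈ {i i}.
Weight each parental genotype pair by prior × P(type-B child):
  I^B I^B × i i: posterior weight 2/3.
  I^B i × i i: posterior weight 1/3.
Sum the posterior weight over pairs where Bea is I^B i: 1/3.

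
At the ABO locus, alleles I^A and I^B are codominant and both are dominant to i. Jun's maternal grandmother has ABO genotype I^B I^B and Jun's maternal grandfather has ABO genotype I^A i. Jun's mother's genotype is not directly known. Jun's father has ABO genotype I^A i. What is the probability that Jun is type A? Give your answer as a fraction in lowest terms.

Jun's mother's ABO genotype from I^B I^B × I^A i: 1/2 I^A I^B, 1/2 I^B i.
Crossing each possibility with the father I^A i and summing P(type A): 1/2·1/2 + 1/2·1/4 = 3/8.

3/8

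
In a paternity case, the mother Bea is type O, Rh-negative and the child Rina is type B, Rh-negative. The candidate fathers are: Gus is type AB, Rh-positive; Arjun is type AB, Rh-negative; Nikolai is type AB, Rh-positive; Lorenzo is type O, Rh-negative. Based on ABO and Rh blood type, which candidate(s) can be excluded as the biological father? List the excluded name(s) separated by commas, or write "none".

A candidate is excluded only if no genotype consistent with his phenotype could produce a type B, Rh-negative child with a type O, Rh-negative mother.
Lorenzo (type O, Rh-): no genotype consistent with that phenotype can produce a type-B Rh- child with a type-O mother.

Lorenzo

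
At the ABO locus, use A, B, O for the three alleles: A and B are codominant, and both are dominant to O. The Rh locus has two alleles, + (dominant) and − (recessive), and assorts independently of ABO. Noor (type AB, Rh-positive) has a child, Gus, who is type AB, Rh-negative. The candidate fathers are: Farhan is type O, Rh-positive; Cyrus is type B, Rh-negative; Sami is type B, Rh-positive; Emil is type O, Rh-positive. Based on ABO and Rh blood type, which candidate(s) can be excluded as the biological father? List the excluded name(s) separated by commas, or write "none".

A candidate is excluded only if no genotype consistent with his phenotype could produce a type AB, Rh-negative child with a type AB, Rh-positive mother.
Farhan (type O, Rh+): no genotype consistent with that phenotype can produce a type-AB Rh- child with a type-AB mother.
Emil (type O, Rh+): no genotype consistent with that phenotype can produce a type-AB Rh- child with a type-AB mother.

Farhan, Emil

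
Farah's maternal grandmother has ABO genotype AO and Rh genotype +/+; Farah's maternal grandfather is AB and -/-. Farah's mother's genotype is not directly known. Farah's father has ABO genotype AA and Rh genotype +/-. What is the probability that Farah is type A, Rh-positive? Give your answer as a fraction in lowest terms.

Farah's mother's ABO genotype from AO × AB: 1/4 AA, 1/4 AB, 1/4 AO, 1/4 BO.
Crossing each possibility with the father AA and summing P(type A): 1/4·1 + 1/4·1/2 + 1/4·1 + 1/4·1/2 = 3/4.
Similarly for Rh via the mother's Rh distribution: P(Rh+) = 3/4.
Independent loci: 3/4 × 3/4 = 9/16.

9/16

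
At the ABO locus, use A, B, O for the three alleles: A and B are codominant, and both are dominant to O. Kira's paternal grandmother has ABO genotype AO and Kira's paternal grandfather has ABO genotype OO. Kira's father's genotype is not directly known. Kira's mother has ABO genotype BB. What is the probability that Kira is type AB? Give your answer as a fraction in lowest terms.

Kira's father's ABO genotype from AO × OO: 1/2 AO, 1/2 OO.
Crossing each possibility with the mother BB and summing P(type AB): 1/2·1/2 + 1/2·0 = 1/4.

1/4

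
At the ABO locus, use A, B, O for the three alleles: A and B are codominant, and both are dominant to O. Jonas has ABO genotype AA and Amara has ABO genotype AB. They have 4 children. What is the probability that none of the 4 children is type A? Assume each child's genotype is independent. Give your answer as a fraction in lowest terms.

1/16

ABO cross AA × AB → 1/2 A, 1/2 AB.
So P(type A) = 1/2 per child.
P(not type A) = 1/2 for one child; (1/2)^4 = 1/16.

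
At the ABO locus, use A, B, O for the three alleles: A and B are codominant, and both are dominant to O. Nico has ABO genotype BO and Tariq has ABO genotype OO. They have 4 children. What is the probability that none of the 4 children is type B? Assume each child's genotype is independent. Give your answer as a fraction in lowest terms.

1/16

ABO cross BO × OO → 1/2 O, 1/2 B.
So P(type B) = 1/2 per child.
P(not type B) = 1/2 for one child; (1/2)^4 = 1/16.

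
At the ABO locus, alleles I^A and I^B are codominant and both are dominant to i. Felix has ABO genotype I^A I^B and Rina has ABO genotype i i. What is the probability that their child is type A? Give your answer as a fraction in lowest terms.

1/2

ABO cross I^A I^B × i i → offspring phenotypes: 1/2 A, 1/2 B.
So P(type A) = 1/2.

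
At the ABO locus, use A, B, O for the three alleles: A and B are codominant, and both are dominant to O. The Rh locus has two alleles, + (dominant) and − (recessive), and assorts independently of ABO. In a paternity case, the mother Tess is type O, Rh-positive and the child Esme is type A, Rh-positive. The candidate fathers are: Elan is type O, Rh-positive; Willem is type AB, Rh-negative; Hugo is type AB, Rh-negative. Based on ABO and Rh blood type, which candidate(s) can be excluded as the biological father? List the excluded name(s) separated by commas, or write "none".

Elan

A candidate is excluded only if no genotype consistent with his phenotype could produce a type A, Rh-positive child with a type O, Rh-positive mother.
Elan (type O, Rh+): no genotype consistent with that phenotype can produce a type-A Rh+ child with a type-O mother.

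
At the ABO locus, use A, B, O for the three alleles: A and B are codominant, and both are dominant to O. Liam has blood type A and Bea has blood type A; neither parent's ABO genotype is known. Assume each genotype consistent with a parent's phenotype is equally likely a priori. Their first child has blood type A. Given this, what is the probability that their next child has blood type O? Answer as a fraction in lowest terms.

Possible genotypes: Liam ∈ {AA, AO}; Bea ∈ {AA, AO}.
Weight each parental genotype pair by prior × P(type-A child):
  AA × AA: posterior weight 4/15; P(next child type O) = 0.
  AA × AO: posterior weight 4/15; P(next child type O) = 0.
  AO × AA: posterior weight 4/15; P(next child type O) = 0.
  AO × AO: posterior weight 1/5; P(next child type O) = 1/4.
Weighted sum = 1/20.

1/20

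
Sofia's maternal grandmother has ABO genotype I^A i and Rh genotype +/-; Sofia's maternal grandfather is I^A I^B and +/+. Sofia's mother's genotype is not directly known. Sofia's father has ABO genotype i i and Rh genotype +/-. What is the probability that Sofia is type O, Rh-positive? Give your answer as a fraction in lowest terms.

Sofia's mother's ABO genotype from I^A i × I^A I^B: 1/4 I^A I^A, 1/4 I^A I^B, 1/4 I^A i, 1/4 I^B i.
Crossing each possibility with the father i i and summing P(type O): 1/4·0 + 1/4·0 + 1/4·1/2 + 1/4·1/2 = 1/4.
Similarly for Rh via the mother's Rh distribution: P(Rh+) = 7/8.
Independent loci: 1/4 × 7/8 = 7/32.

7/32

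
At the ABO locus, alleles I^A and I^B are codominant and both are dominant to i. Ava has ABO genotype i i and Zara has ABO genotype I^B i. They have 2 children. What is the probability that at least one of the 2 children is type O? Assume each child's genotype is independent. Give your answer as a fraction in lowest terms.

ABO cross i i × I^B i → 1/2 O, 1/2 B.
So P(type O) = 1/2 per child.
P(none) = (1/2)^2 = 1/4; P(at least one) = 1 − 1/4 = 3/4.

3/4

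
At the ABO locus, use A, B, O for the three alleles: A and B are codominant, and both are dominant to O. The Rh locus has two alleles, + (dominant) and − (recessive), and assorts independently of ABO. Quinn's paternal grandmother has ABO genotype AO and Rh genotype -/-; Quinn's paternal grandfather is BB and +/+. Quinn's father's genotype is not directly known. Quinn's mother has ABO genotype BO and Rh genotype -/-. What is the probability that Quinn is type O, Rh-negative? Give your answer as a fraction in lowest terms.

1/16

Quinn's father's ABO genotype from AO × BB: 1/2 AB, 1/2 BO.
Crossing each possibility with the mother BO and summing P(type O): 1/2·0 + 1/2·1/4 = 1/8.
Similarly for Rh via the father's Rh distribution: P(Rh-) = 1/2.
Independent loci: 1/8 × 1/2 = 1/16.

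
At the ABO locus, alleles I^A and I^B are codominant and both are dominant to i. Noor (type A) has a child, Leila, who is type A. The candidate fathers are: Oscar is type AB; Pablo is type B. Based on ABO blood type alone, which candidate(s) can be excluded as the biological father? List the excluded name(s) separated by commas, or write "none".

A candidate is excluded only if no genotype consistent with his phenotype could produce a type A child with a type A mother.
Every candidate has at least one consistent genotype combination, so none can be excluded.

none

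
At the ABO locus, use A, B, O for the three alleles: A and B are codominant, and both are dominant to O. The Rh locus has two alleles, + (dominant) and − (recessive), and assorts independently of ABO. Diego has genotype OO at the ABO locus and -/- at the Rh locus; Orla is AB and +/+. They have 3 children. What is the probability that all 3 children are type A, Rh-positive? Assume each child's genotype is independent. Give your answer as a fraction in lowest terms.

1/8

ABO cross OO × AB → 1/2 A, 1/2 B.
Rh cross -/- × +/+ → 1 Rh+; so P(type A, Rh-positive) = 1/2 × 1 = 1/2 per child.
All 3 independent: (1/2)^3 = 1/8.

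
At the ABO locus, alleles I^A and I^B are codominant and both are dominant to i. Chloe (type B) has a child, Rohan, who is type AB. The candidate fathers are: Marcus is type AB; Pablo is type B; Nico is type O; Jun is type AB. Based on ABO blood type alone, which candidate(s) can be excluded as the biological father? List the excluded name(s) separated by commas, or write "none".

Pablo, Nico

A candidate is excluded only if no genotype consistent with his phenotype could produce a type AB child with a type B mother.
Pablo (type B): no genotype consistent with that phenotype can produce a type-AB child with a type-B mother.
Nico (type O): no genotype consistent with that phenotype can produce a type-AB child with a type-B mother.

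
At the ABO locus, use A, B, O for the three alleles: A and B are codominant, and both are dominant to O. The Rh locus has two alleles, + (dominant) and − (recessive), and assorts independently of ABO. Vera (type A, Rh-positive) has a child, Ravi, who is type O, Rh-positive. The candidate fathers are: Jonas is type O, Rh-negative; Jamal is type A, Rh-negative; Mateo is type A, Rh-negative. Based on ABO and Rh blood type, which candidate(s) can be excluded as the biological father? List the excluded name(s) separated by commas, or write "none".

none

A candidate is excluded only if no genotype consistent with his phenotype could produce a type O, Rh-positive child with a type A, Rh-positive mother.
Every candidate has at least one consistent genotype combination, so none can be excluded.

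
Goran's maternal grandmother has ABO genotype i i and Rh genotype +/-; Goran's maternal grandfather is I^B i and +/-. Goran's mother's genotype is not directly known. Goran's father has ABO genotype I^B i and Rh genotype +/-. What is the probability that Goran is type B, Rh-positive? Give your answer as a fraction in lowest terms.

15/32

Goran's mother's ABO genotype from i i × I^B i: 1/2 I^B i, 1/2 i i.
Crossing each possibility with the father I^B i and summing P(type B): 1/2·3/4 + 1/2·1/2 = 5/8.
Similarly for Rh via the mother's Rh distribution: P(Rh+) = 3/4.
Independent loci: 5/8 × 3/4 = 15/32.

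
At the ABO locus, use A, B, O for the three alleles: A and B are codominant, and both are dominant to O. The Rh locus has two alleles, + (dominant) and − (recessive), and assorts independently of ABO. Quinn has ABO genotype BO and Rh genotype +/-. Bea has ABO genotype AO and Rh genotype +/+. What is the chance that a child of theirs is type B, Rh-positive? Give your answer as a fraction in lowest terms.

1/4

ABO cross BO × AO → offspring phenotypes: 1/4 O, 1/4 A, 1/4 B, 1/4 AB.
Rh cross +/- × +/+ → 1 Rh+.
Independent loci: P(type B, Rh-positive) = 1/4 × 1 = 1/4.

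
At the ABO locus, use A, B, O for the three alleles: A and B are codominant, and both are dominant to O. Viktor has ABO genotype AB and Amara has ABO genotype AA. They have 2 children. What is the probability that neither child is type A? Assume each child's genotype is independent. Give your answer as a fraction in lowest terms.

1/4

ABO cross AB × AA → 1/2 A, 1/2 AB.
So P(type A) = 1/2 per child.
P(not type A) = 1/2 for one child; (1/2)^2 = 1/4.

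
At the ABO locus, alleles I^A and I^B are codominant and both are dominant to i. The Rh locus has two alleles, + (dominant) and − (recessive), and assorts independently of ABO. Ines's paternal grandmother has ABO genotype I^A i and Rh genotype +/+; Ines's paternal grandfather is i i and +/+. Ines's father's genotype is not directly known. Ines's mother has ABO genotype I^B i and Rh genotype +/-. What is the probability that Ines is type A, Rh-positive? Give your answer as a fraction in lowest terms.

1/8

Ines's father's ABO genotype from I^A i × i i: 1/2 I^A i, 1/2 i i.
Crossing each possibility with the mother I^B i and summing P(type A): 1/2·1/4 + 1/2·0 = 1/8.
Similarly for Rh via the father's Rh distribution: P(Rh+) = 1.
Independent loci: 1/8 × 1 = 1/8.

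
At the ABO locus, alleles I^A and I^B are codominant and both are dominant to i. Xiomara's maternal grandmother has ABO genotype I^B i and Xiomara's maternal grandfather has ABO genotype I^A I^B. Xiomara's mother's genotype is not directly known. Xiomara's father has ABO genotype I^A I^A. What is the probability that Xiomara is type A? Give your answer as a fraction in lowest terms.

1/2

Xiomara's mother's ABO genotype from I^B i × I^A I^B: 1/4 I^A I^B, 1/4 I^A i, 1/4 I^B I^B, 1/4 I^B i.
Crossing each possibility with the father I^A I^A and summing P(type A): 1/4·1/2 + 1/4·1 + 1/4·0 + 1/4·1/2 = 1/2.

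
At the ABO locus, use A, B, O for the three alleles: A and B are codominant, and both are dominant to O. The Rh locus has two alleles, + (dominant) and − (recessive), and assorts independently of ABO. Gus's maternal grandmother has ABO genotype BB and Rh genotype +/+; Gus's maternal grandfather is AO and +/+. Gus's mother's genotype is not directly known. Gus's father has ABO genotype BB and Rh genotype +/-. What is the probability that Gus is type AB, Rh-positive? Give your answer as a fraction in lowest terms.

Gus's mother's ABO genotype from BB × AO: 1/2 AB, 1/2 BO.
Crossing each possibility with the father BB and summing P(type AB): 1/2·1/2 + 1/2·0 = 1/4.
Similarly for Rh via the mother's Rh distribution: P(Rh+) = 1.
Independent loci: 1/4 × 1 = 1/4.

1/4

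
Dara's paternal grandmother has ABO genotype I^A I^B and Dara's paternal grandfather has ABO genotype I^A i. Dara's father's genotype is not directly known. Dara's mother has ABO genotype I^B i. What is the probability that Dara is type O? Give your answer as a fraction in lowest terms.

1/8

Dara's father's ABO genotype from I^A I^B × I^A i: 1/4 I^A I^A, 1/4 I^A I^B, 1/4 I^A i, 1/4 I^B i.
Crossing each possibility with the mother I^B i and summing P(type O): 1/4·0 + 1/4·0 + 1/4·1/4 + 1/4·1/4 = 1/8.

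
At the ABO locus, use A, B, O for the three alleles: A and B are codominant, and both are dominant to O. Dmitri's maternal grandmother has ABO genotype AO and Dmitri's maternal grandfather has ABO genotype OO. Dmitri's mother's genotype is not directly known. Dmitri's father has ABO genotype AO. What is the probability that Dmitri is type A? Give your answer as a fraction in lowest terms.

Dmitri's mother's ABO genotype from AO × OO: 1/2 AO, 1/2 OO.
Crossing each possibility with the father AO and summing P(type A): 1/2·3/4 + 1/2·1/2 = 5/8.

5/8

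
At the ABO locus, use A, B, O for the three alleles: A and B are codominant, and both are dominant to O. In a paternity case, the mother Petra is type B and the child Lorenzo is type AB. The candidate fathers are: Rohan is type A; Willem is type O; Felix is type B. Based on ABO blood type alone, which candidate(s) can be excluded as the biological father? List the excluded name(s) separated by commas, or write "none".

Willem, Felix

A candidate is excluded only if no genotype consistent with his phenotype could produce a type AB child with a type B mother.
Willem (type O): no genotype consistent with that phenotype can produce a type-AB child with a type-B mother.
Felix (type B): no genotype consistent with that phenotype can produce a type-AB child with a type-B mother.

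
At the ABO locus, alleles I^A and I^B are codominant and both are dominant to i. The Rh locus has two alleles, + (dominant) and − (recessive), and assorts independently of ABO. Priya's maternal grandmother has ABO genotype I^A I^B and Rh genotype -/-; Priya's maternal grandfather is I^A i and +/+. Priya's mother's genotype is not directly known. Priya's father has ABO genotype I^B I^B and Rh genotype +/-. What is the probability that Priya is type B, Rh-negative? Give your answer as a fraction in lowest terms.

1/8

Priya's mother's ABO genotype from I^A I^B × I^A i: 1/4 I^A I^A, 1/4 I^A I^B, 1/4 I^A i, 1/4 I^B i.
Crossing each possibility with the father I^B I^B and summing P(type B): 1/4·0 + 1/4·1/2 + 1/4·1/2 + 1/4·1 = 1/2.
Similarly for Rh via the mother's Rh distribution: P(Rh-) = 1/4.
Independent loci: 1/2 × 1/4 = 1/8.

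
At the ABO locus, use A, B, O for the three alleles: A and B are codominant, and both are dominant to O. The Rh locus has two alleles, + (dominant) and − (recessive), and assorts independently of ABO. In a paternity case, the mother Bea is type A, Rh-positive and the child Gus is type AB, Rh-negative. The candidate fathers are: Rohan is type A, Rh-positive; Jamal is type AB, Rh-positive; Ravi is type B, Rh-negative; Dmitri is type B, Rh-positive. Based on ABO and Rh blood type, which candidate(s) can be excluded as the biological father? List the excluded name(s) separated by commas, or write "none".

A candidate is excluded only if no genotype consistent with his phenotype could produce a type AB, Rh-negative child with a type A, Rh-positive mother.
Rohan (type A, Rh+): no genotype consistent with that phenotype can produce a type-AB Rh- child with a type-A mother.

Rohan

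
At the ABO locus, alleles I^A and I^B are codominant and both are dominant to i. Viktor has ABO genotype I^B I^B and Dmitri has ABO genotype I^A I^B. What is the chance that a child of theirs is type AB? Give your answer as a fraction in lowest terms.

1/2

ABO cross I^B I^B × I^A I^B → offspring phenotypes: 1/2 B, 1/2 AB.
So P(type AB) = 1/2.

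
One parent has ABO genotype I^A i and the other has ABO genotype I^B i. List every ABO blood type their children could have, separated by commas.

O, A, B, AB

Gametes from I^A i × I^B i give offspring ABO genotypes I^A I^B, I^A i, I^B i, i i, i.e. phenotypes O, A, B, AB.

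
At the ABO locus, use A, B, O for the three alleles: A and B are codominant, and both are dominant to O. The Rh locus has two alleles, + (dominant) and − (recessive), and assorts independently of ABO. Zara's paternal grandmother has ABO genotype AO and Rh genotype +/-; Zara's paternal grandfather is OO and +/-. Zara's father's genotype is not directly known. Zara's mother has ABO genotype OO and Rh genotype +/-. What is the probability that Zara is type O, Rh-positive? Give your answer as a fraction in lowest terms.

Zara's father's ABO genotype from AO × OO: 1/2 AO, 1/2 OO.
Crossing each possibility with the mother OO and summing P(type O): 1/2·1/2 + 1/2·1 = 3/4.
Similarly for Rh via the father's Rh distribution: P(Rh+) = 3/4.
Independent loci: 3/4 × 3/4 = 9/16.

9/16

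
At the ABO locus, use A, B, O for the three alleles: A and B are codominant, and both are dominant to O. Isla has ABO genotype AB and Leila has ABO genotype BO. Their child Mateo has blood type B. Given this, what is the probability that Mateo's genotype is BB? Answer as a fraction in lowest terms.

Cross AB × BO → 1/4 AB, 1/4 AO, 1/4 BB, 1/4 BO.
Type-B genotypes among offspring: BB (1/4), BO (1/4); total 1/2.
P(BB | type B) = (1/4) / (1/2) = 1/2.

1/2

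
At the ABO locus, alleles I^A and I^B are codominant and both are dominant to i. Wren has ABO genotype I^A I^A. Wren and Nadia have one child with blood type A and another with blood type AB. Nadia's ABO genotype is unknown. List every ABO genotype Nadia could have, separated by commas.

For each candidate genotype of Nadia, check whether crossing it with I^A I^A can produce every observed child phenotype.
  I^A I^A → possible child types {A} ✗
  I^A I^B → possible child types {A, AB} ✓
  I^A i → possible child types {A} ✗
  I^B I^B → possible child types {AB} ✗
  I^B i → possible child types {A, AB} ✓
  i i → possible child types {A} ✗

I^A I^B, I^B i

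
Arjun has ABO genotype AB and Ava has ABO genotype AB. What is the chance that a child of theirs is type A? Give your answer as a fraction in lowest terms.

ABO cross AB × AB → offspring phenotypes: 1/4 A, 1/4 B, 1/2 AB.
So P(type A) = 1/4.

1/4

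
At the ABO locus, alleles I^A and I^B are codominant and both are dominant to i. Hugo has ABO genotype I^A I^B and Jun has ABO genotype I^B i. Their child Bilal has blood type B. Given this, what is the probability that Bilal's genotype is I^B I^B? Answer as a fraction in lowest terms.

1/2

Cross I^A I^B × I^B i → 1/4 I^A I^B, 1/4 I^A i, 1/4 I^B I^B, 1/4 I^B i.
Type-B genotypes among offspring: I^B I^B (1/4), I^B i (1/4); total 1/2.
P(I^B I^B | type B) = (1/4) / (1/2) = 1/2.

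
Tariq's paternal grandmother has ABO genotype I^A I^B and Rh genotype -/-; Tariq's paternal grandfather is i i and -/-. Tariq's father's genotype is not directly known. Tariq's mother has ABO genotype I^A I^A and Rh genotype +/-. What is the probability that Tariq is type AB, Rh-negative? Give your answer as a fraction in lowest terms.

Tariq's father's ABO genotype from I^A I^B × i i: 1/2 I^A i, 1/2 I^B i.
Crossing each possibility with the mother I^A I^A and summing P(type AB): 1/2·0 + 1/2·1/2 = 1/4.
Similarly for Rh via the father's Rh distribution: P(Rh-) = 1/2.
Independent loci: 1/4 × 1/2 = 1/8.

1/8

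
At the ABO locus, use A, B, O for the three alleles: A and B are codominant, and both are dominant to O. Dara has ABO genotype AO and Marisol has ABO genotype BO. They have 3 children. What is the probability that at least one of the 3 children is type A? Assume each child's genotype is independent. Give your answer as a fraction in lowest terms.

37/64

ABO cross AO × BO → 1/4 O, 1/4 A, 1/4 B, 1/4 AB.
So P(type A) = 1/4 per child.
P(none) = (3/4)^3 = 27/64; P(at least one) = 1 − 27/64 = 37/64.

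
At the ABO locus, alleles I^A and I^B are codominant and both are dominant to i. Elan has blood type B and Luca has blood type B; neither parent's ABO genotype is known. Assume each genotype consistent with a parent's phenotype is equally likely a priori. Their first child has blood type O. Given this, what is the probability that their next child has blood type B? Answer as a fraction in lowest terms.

3/4

Possible genotypes: Elan ∈ {I^B I^B, I^B i}; Luca ∈ {I^B I^B, I^B i}.
Weight each parental genotype pair by prior × P(type-O child):
  I^B i × I^B i: posterior weight 1; P(next child type B) = 3/4.
Weighted sum = 3/4.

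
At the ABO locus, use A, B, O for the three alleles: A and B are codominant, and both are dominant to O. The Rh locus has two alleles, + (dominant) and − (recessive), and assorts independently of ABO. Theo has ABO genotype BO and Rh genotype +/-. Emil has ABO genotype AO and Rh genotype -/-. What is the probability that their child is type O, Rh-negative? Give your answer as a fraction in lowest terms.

ABO cross BO × AO → offspring phenotypes: 1/4 O, 1/4 A, 1/4 B, 1/4 AB.
Rh cross +/- × -/- → 1/2 Rh+, 1/2 Rh-.
Independent loci: P(type O, Rh-negative) = 1/4 × 1/2 = 1/8.

1/8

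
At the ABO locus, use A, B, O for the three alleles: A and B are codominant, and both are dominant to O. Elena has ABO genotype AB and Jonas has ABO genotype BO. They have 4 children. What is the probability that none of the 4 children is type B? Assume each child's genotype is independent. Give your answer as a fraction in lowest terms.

ABO cross AB × BO → 1/4 A, 1/2 B, 1/4 AB.
So P(type B) = 1/2 per child.
P(not type B) = 1/2 for one child; (1/2)^4 = 1/16.

1/16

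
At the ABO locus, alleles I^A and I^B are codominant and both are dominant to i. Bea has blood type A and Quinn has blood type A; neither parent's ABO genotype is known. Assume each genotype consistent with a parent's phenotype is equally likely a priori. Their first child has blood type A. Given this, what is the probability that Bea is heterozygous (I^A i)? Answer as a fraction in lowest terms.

7/15

Possible genotypes: Bea ∈ {I^A I^A, I^A i}; Quinn ∈ {I^A I^A, I^A i}.
Weight each parental genotype pair by prior × P(type-A child):
  I^A I^A × I^A I^A: posterior weight 4/15.
  I^A I^A × I^A i: posterior weight 4/15.
  I^A i × I^A I^A: posterior weight 4/15.
  I^A i × I^A i: posterior weight 1/5.
Sum the posterior weight over pairs where Bea is I^A i: 7/15.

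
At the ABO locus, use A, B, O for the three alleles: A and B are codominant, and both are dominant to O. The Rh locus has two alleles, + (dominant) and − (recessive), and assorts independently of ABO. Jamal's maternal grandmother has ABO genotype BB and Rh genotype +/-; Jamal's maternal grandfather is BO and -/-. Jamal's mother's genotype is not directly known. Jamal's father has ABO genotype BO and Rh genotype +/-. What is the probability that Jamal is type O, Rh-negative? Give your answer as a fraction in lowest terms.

Jamal's mother's ABO genotype from BB × BO: 1/2 BB, 1/2 BO.
Crossing each possibility with the father BO and summing P(type O): 1/2·0 + 1/2·1/4 = 1/8.
Similarly for Rh via the mother's Rh distribution: P(Rh-) = 3/8.
Independent loci: 1/8 × 3/8 = 3/64.

3/64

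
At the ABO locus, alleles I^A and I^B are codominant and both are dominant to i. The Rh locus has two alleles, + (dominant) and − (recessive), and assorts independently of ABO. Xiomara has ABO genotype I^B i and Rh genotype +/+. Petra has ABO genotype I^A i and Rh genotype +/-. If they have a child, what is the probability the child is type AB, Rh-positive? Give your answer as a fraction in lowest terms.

ABO cross I^B i × I^A i → offspring phenotypes: 1/4 O, 1/4 A, 1/4 B, 1/4 AB.
Rh cross +/+ × +/- → 1 Rh+.
Independent loci: P(type AB, Rh-positive) = 1/4 × 1 = 1/4.

1/4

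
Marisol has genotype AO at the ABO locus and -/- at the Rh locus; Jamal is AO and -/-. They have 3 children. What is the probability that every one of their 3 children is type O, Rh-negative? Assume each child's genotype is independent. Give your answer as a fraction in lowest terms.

1/64

ABO cross AO × AO → 1/4 O, 3/4 A.
Rh cross -/- × -/- → 1 Rh-; so P(type O, Rh-negative) = 1/4 × 1 = 1/4 per child.
All 3 independent: (1/4)^3 = 1/64.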